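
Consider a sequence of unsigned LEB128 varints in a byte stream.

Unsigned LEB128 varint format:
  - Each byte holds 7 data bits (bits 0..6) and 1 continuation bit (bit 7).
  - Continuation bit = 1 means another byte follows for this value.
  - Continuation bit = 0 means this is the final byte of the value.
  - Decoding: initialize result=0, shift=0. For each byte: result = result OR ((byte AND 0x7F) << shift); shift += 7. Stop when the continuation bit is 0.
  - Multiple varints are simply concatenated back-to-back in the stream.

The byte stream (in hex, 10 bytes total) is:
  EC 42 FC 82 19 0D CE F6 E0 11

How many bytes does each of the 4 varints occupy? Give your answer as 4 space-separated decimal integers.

Answer: 2 3 1 4

Derivation:
  byte[0]=0xEC cont=1 payload=0x6C=108: acc |= 108<<0 -> acc=108 shift=7
  byte[1]=0x42 cont=0 payload=0x42=66: acc |= 66<<7 -> acc=8556 shift=14 [end]
Varint 1: bytes[0:2] = EC 42 -> value 8556 (2 byte(s))
  byte[2]=0xFC cont=1 payload=0x7C=124: acc |= 124<<0 -> acc=124 shift=7
  byte[3]=0x82 cont=1 payload=0x02=2: acc |= 2<<7 -> acc=380 shift=14
  byte[4]=0x19 cont=0 payload=0x19=25: acc |= 25<<14 -> acc=409980 shift=21 [end]
Varint 2: bytes[2:5] = FC 82 19 -> value 409980 (3 byte(s))
  byte[5]=0x0D cont=0 payload=0x0D=13: acc |= 13<<0 -> acc=13 shift=7 [end]
Varint 3: bytes[5:6] = 0D -> value 13 (1 byte(s))
  byte[6]=0xCE cont=1 payload=0x4E=78: acc |= 78<<0 -> acc=78 shift=7
  byte[7]=0xF6 cont=1 payload=0x76=118: acc |= 118<<7 -> acc=15182 shift=14
  byte[8]=0xE0 cont=1 payload=0x60=96: acc |= 96<<14 -> acc=1588046 shift=21
  byte[9]=0x11 cont=0 payload=0x11=17: acc |= 17<<21 -> acc=37239630 shift=28 [end]
Varint 4: bytes[6:10] = CE F6 E0 11 -> value 37239630 (4 byte(s))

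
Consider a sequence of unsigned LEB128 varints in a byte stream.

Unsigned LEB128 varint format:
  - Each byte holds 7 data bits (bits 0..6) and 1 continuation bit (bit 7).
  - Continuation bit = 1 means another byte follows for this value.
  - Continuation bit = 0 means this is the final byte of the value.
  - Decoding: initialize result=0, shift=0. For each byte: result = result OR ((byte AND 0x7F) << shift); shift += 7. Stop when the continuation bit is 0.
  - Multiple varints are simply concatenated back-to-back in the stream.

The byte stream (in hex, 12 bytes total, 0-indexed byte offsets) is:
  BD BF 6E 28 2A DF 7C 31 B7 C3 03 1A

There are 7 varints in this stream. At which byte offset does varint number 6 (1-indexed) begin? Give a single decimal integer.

Answer: 8

Derivation:
  byte[0]=0xBD cont=1 payload=0x3D=61: acc |= 61<<0 -> acc=61 shift=7
  byte[1]=0xBF cont=1 payload=0x3F=63: acc |= 63<<7 -> acc=8125 shift=14
  byte[2]=0x6E cont=0 payload=0x6E=110: acc |= 110<<14 -> acc=1810365 shift=21 [end]
Varint 1: bytes[0:3] = BD BF 6E -> value 1810365 (3 byte(s))
  byte[3]=0x28 cont=0 payload=0x28=40: acc |= 40<<0 -> acc=40 shift=7 [end]
Varint 2: bytes[3:4] = 28 -> value 40 (1 byte(s))
  byte[4]=0x2A cont=0 payload=0x2A=42: acc |= 42<<0 -> acc=42 shift=7 [end]
Varint 3: bytes[4:5] = 2A -> value 42 (1 byte(s))
  byte[5]=0xDF cont=1 payload=0x5F=95: acc |= 95<<0 -> acc=95 shift=7
  byte[6]=0x7C cont=0 payload=0x7C=124: acc |= 124<<7 -> acc=15967 shift=14 [end]
Varint 4: bytes[5:7] = DF 7C -> value 15967 (2 byte(s))
  byte[7]=0x31 cont=0 payload=0x31=49: acc |= 49<<0 -> acc=49 shift=7 [end]
Varint 5: bytes[7:8] = 31 -> value 49 (1 byte(s))
  byte[8]=0xB7 cont=1 payload=0x37=55: acc |= 55<<0 -> acc=55 shift=7
  byte[9]=0xC3 cont=1 payload=0x43=67: acc |= 67<<7 -> acc=8631 shift=14
  byte[10]=0x03 cont=0 payload=0x03=3: acc |= 3<<14 -> acc=57783 shift=21 [end]
Varint 6: bytes[8:11] = B7 C3 03 -> value 57783 (3 byte(s))
  byte[11]=0x1A cont=0 payload=0x1A=26: acc |= 26<<0 -> acc=26 shift=7 [end]
Varint 7: bytes[11:12] = 1A -> value 26 (1 byte(s))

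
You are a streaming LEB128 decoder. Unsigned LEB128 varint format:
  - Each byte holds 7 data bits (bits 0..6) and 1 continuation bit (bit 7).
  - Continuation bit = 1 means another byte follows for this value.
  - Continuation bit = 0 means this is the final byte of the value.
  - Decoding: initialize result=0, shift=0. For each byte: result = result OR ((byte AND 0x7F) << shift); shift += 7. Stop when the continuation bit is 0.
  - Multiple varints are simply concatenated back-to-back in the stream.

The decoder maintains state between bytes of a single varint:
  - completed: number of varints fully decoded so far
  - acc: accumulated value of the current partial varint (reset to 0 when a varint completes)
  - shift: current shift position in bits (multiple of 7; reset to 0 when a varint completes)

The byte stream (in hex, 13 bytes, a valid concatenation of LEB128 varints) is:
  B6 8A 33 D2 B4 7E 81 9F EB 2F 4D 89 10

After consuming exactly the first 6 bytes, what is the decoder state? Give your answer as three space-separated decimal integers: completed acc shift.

byte[0]=0xB6 cont=1 payload=0x36: acc |= 54<<0 -> completed=0 acc=54 shift=7
byte[1]=0x8A cont=1 payload=0x0A: acc |= 10<<7 -> completed=0 acc=1334 shift=14
byte[2]=0x33 cont=0 payload=0x33: varint #1 complete (value=836918); reset -> completed=1 acc=0 shift=0
byte[3]=0xD2 cont=1 payload=0x52: acc |= 82<<0 -> completed=1 acc=82 shift=7
byte[4]=0xB4 cont=1 payload=0x34: acc |= 52<<7 -> completed=1 acc=6738 shift=14
byte[5]=0x7E cont=0 payload=0x7E: varint #2 complete (value=2071122); reset -> completed=2 acc=0 shift=0

Answer: 2 0 0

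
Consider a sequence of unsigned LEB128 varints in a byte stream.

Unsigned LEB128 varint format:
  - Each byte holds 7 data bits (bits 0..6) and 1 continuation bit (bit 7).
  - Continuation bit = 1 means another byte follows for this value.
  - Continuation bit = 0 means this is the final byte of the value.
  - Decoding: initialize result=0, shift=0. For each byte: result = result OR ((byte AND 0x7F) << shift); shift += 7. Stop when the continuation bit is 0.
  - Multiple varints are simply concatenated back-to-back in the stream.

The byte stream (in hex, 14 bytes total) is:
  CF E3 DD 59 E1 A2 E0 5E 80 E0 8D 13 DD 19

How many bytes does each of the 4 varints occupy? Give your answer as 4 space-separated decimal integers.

Answer: 4 4 4 2

Derivation:
  byte[0]=0xCF cont=1 payload=0x4F=79: acc |= 79<<0 -> acc=79 shift=7
  byte[1]=0xE3 cont=1 payload=0x63=99: acc |= 99<<7 -> acc=12751 shift=14
  byte[2]=0xDD cont=1 payload=0x5D=93: acc |= 93<<14 -> acc=1536463 shift=21
  byte[3]=0x59 cont=0 payload=0x59=89: acc |= 89<<21 -> acc=188182991 shift=28 [end]
Varint 1: bytes[0:4] = CF E3 DD 59 -> value 188182991 (4 byte(s))
  byte[4]=0xE1 cont=1 payload=0x61=97: acc |= 97<<0 -> acc=97 shift=7
  byte[5]=0xA2 cont=1 payload=0x22=34: acc |= 34<<7 -> acc=4449 shift=14
  byte[6]=0xE0 cont=1 payload=0x60=96: acc |= 96<<14 -> acc=1577313 shift=21
  byte[7]=0x5E cont=0 payload=0x5E=94: acc |= 94<<21 -> acc=198709601 shift=28 [end]
Varint 2: bytes[4:8] = E1 A2 E0 5E -> value 198709601 (4 byte(s))
  byte[8]=0x80 cont=1 payload=0x00=0: acc |= 0<<0 -> acc=0 shift=7
  byte[9]=0xE0 cont=1 payload=0x60=96: acc |= 96<<7 -> acc=12288 shift=14
  byte[10]=0x8D cont=1 payload=0x0D=13: acc |= 13<<14 -> acc=225280 shift=21
  byte[11]=0x13 cont=0 payload=0x13=19: acc |= 19<<21 -> acc=40071168 shift=28 [end]
Varint 3: bytes[8:12] = 80 E0 8D 13 -> value 40071168 (4 byte(s))
  byte[12]=0xDD cont=1 payload=0x5D=93: acc |= 93<<0 -> acc=93 shift=7
  byte[13]=0x19 cont=0 payload=0x19=25: acc |= 25<<7 -> acc=3293 shift=14 [end]
Varint 4: bytes[12:14] = DD 19 -> value 3293 (2 byte(s))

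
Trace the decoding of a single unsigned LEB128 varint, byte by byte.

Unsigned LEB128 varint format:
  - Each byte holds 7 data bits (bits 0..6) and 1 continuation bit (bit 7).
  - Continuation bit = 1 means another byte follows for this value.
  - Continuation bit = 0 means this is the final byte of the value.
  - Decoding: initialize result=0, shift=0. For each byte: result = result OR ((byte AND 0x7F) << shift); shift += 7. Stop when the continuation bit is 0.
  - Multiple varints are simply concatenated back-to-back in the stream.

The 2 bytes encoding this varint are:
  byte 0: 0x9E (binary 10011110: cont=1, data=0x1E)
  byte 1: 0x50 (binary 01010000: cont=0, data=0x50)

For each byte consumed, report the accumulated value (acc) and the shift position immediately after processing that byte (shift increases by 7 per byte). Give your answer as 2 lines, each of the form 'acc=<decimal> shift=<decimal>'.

byte 0=0x9E: payload=0x1E=30, contrib = 30<<0 = 30; acc -> 30, shift -> 7
byte 1=0x50: payload=0x50=80, contrib = 80<<7 = 10240; acc -> 10270, shift -> 14

Answer: acc=30 shift=7
acc=10270 shift=14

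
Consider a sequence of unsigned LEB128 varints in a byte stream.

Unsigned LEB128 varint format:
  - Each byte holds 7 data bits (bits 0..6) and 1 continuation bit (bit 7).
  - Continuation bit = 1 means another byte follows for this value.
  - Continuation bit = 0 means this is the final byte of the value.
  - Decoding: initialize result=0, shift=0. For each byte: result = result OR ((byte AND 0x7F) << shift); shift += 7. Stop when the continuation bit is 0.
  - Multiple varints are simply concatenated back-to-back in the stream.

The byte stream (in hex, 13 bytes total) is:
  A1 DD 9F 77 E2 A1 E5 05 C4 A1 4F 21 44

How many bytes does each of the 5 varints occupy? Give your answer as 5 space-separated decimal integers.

Answer: 4 4 3 1 1

Derivation:
  byte[0]=0xA1 cont=1 payload=0x21=33: acc |= 33<<0 -> acc=33 shift=7
  byte[1]=0xDD cont=1 payload=0x5D=93: acc |= 93<<7 -> acc=11937 shift=14
  byte[2]=0x9F cont=1 payload=0x1F=31: acc |= 31<<14 -> acc=519841 shift=21
  byte[3]=0x77 cont=0 payload=0x77=119: acc |= 119<<21 -> acc=250080929 shift=28 [end]
Varint 1: bytes[0:4] = A1 DD 9F 77 -> value 250080929 (4 byte(s))
  byte[4]=0xE2 cont=1 payload=0x62=98: acc |= 98<<0 -> acc=98 shift=7
  byte[5]=0xA1 cont=1 payload=0x21=33: acc |= 33<<7 -> acc=4322 shift=14
  byte[6]=0xE5 cont=1 payload=0x65=101: acc |= 101<<14 -> acc=1659106 shift=21
  byte[7]=0x05 cont=0 payload=0x05=5: acc |= 5<<21 -> acc=12144866 shift=28 [end]
Varint 2: bytes[4:8] = E2 A1 E5 05 -> value 12144866 (4 byte(s))
  byte[8]=0xC4 cont=1 payload=0x44=68: acc |= 68<<0 -> acc=68 shift=7
  byte[9]=0xA1 cont=1 payload=0x21=33: acc |= 33<<7 -> acc=4292 shift=14
  byte[10]=0x4F cont=0 payload=0x4F=79: acc |= 79<<14 -> acc=1298628 shift=21 [end]
Varint 3: bytes[8:11] = C4 A1 4F -> value 1298628 (3 byte(s))
  byte[11]=0x21 cont=0 payload=0x21=33: acc |= 33<<0 -> acc=33 shift=7 [end]
Varint 4: bytes[11:12] = 21 -> value 33 (1 byte(s))
  byte[12]=0x44 cont=0 payload=0x44=68: acc |= 68<<0 -> acc=68 shift=7 [end]
Varint 5: bytes[12:13] = 44 -> value 68 (1 byte(s))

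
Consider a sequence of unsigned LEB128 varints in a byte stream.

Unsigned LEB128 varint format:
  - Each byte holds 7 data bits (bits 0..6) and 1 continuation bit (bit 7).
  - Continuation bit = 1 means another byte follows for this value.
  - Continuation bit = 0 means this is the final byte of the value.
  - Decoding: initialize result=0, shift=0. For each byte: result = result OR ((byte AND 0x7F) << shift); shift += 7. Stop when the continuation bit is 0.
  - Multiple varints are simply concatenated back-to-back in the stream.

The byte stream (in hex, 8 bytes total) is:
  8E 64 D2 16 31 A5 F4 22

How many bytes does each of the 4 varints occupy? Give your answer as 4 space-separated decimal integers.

  byte[0]=0x8E cont=1 payload=0x0E=14: acc |= 14<<0 -> acc=14 shift=7
  byte[1]=0x64 cont=0 payload=0x64=100: acc |= 100<<7 -> acc=12814 shift=14 [end]
Varint 1: bytes[0:2] = 8E 64 -> value 12814 (2 byte(s))
  byte[2]=0xD2 cont=1 payload=0x52=82: acc |= 82<<0 -> acc=82 shift=7
  byte[3]=0x16 cont=0 payload=0x16=22: acc |= 22<<7 -> acc=2898 shift=14 [end]
Varint 2: bytes[2:4] = D2 16 -> value 2898 (2 byte(s))
  byte[4]=0x31 cont=0 payload=0x31=49: acc |= 49<<0 -> acc=49 shift=7 [end]
Varint 3: bytes[4:5] = 31 -> value 49 (1 byte(s))
  byte[5]=0xA5 cont=1 payload=0x25=37: acc |= 37<<0 -> acc=37 shift=7
  byte[6]=0xF4 cont=1 payload=0x74=116: acc |= 116<<7 -> acc=14885 shift=14
  byte[7]=0x22 cont=0 payload=0x22=34: acc |= 34<<14 -> acc=571941 shift=21 [end]
Varint 4: bytes[5:8] = A5 F4 22 -> value 571941 (3 byte(s))

Answer: 2 2 1 3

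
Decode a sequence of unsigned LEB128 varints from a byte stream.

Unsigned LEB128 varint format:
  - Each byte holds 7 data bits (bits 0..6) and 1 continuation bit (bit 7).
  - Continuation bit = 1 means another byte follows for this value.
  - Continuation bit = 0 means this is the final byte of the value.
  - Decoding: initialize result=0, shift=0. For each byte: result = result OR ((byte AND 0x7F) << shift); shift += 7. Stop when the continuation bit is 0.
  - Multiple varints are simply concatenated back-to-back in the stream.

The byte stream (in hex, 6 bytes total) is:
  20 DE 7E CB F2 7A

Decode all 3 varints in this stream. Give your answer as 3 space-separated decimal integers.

  byte[0]=0x20 cont=0 payload=0x20=32: acc |= 32<<0 -> acc=32 shift=7 [end]
Varint 1: bytes[0:1] = 20 -> value 32 (1 byte(s))
  byte[1]=0xDE cont=1 payload=0x5E=94: acc |= 94<<0 -> acc=94 shift=7
  byte[2]=0x7E cont=0 payload=0x7E=126: acc |= 126<<7 -> acc=16222 shift=14 [end]
Varint 2: bytes[1:3] = DE 7E -> value 16222 (2 byte(s))
  byte[3]=0xCB cont=1 payload=0x4B=75: acc |= 75<<0 -> acc=75 shift=7
  byte[4]=0xF2 cont=1 payload=0x72=114: acc |= 114<<7 -> acc=14667 shift=14
  byte[5]=0x7A cont=0 payload=0x7A=122: acc |= 122<<14 -> acc=2013515 shift=21 [end]
Varint 3: bytes[3:6] = CB F2 7A -> value 2013515 (3 byte(s))

Answer: 32 16222 2013515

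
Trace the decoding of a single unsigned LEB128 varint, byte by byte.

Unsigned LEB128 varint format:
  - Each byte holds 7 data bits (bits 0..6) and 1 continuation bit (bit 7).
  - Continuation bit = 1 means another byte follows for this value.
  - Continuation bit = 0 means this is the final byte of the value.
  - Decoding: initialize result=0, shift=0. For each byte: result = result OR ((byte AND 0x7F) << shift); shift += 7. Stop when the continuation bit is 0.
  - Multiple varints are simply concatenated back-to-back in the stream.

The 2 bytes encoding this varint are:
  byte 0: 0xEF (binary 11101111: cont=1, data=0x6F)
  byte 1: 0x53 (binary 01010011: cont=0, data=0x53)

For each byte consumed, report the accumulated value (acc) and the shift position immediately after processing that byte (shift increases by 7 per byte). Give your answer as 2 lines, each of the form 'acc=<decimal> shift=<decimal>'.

Answer: acc=111 shift=7
acc=10735 shift=14

Derivation:
byte 0=0xEF: payload=0x6F=111, contrib = 111<<0 = 111; acc -> 111, shift -> 7
byte 1=0x53: payload=0x53=83, contrib = 83<<7 = 10624; acc -> 10735, shift -> 14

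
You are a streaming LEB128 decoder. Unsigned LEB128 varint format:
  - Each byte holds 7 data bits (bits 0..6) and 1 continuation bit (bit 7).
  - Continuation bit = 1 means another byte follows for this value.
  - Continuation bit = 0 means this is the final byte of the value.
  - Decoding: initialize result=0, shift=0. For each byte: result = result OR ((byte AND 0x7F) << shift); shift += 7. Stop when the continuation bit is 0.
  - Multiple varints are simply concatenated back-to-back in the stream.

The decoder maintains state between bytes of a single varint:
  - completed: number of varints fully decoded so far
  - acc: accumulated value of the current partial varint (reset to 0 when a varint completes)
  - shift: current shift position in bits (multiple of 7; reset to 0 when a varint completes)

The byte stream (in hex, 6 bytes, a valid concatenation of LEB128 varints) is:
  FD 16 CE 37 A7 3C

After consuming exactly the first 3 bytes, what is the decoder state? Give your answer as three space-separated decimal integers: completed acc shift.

byte[0]=0xFD cont=1 payload=0x7D: acc |= 125<<0 -> completed=0 acc=125 shift=7
byte[1]=0x16 cont=0 payload=0x16: varint #1 complete (value=2941); reset -> completed=1 acc=0 shift=0
byte[2]=0xCE cont=1 payload=0x4E: acc |= 78<<0 -> completed=1 acc=78 shift=7

Answer: 1 78 7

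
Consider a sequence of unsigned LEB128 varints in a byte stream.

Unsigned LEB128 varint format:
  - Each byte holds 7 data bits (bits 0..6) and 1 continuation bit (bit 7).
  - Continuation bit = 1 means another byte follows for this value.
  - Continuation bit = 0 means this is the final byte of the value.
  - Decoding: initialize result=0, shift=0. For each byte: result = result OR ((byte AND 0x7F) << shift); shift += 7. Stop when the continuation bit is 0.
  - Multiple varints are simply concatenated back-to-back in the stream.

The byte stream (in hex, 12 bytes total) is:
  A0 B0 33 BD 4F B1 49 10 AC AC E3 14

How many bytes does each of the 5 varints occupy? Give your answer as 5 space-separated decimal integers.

  byte[0]=0xA0 cont=1 payload=0x20=32: acc |= 32<<0 -> acc=32 shift=7
  byte[1]=0xB0 cont=1 payload=0x30=48: acc |= 48<<7 -> acc=6176 shift=14
  byte[2]=0x33 cont=0 payload=0x33=51: acc |= 51<<14 -> acc=841760 shift=21 [end]
Varint 1: bytes[0:3] = A0 B0 33 -> value 841760 (3 byte(s))
  byte[3]=0xBD cont=1 payload=0x3D=61: acc |= 61<<0 -> acc=61 shift=7
  byte[4]=0x4F cont=0 payload=0x4F=79: acc |= 79<<7 -> acc=10173 shift=14 [end]
Varint 2: bytes[3:5] = BD 4F -> value 10173 (2 byte(s))
  byte[5]=0xB1 cont=1 payload=0x31=49: acc |= 49<<0 -> acc=49 shift=7
  byte[6]=0x49 cont=0 payload=0x49=73: acc |= 73<<7 -> acc=9393 shift=14 [end]
Varint 3: bytes[5:7] = B1 49 -> value 9393 (2 byte(s))
  byte[7]=0x10 cont=0 payload=0x10=16: acc |= 16<<0 -> acc=16 shift=7 [end]
Varint 4: bytes[7:8] = 10 -> value 16 (1 byte(s))
  byte[8]=0xAC cont=1 payload=0x2C=44: acc |= 44<<0 -> acc=44 shift=7
  byte[9]=0xAC cont=1 payload=0x2C=44: acc |= 44<<7 -> acc=5676 shift=14
  byte[10]=0xE3 cont=1 payload=0x63=99: acc |= 99<<14 -> acc=1627692 shift=21
  byte[11]=0x14 cont=0 payload=0x14=20: acc |= 20<<21 -> acc=43570732 shift=28 [end]
Varint 5: bytes[8:12] = AC AC E3 14 -> value 43570732 (4 byte(s))

Answer: 3 2 2 1 4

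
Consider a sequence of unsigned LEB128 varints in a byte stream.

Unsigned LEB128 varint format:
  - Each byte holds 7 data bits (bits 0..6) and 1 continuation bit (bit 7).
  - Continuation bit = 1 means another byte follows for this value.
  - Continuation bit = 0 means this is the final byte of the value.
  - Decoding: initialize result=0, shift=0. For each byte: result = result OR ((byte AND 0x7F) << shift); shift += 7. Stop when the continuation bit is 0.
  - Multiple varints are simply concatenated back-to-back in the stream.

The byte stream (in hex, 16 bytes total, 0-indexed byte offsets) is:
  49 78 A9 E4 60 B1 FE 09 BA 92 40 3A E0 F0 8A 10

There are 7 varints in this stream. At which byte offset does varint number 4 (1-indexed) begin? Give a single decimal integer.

  byte[0]=0x49 cont=0 payload=0x49=73: acc |= 73<<0 -> acc=73 shift=7 [end]
Varint 1: bytes[0:1] = 49 -> value 73 (1 byte(s))
  byte[1]=0x78 cont=0 payload=0x78=120: acc |= 120<<0 -> acc=120 shift=7 [end]
Varint 2: bytes[1:2] = 78 -> value 120 (1 byte(s))
  byte[2]=0xA9 cont=1 payload=0x29=41: acc |= 41<<0 -> acc=41 shift=7
  byte[3]=0xE4 cont=1 payload=0x64=100: acc |= 100<<7 -> acc=12841 shift=14
  byte[4]=0x60 cont=0 payload=0x60=96: acc |= 96<<14 -> acc=1585705 shift=21 [end]
Varint 3: bytes[2:5] = A9 E4 60 -> value 1585705 (3 byte(s))
  byte[5]=0xB1 cont=1 payload=0x31=49: acc |= 49<<0 -> acc=49 shift=7
  byte[6]=0xFE cont=1 payload=0x7E=126: acc |= 126<<7 -> acc=16177 shift=14
  byte[7]=0x09 cont=0 payload=0x09=9: acc |= 9<<14 -> acc=163633 shift=21 [end]
Varint 4: bytes[5:8] = B1 FE 09 -> value 163633 (3 byte(s))
  byte[8]=0xBA cont=1 payload=0x3A=58: acc |= 58<<0 -> acc=58 shift=7
  byte[9]=0x92 cont=1 payload=0x12=18: acc |= 18<<7 -> acc=2362 shift=14
  byte[10]=0x40 cont=0 payload=0x40=64: acc |= 64<<14 -> acc=1050938 shift=21 [end]
Varint 5: bytes[8:11] = BA 92 40 -> value 1050938 (3 byte(s))
  byte[11]=0x3A cont=0 payload=0x3A=58: acc |= 58<<0 -> acc=58 shift=7 [end]
Varint 6: bytes[11:12] = 3A -> value 58 (1 byte(s))
  byte[12]=0xE0 cont=1 payload=0x60=96: acc |= 96<<0 -> acc=96 shift=7
  byte[13]=0xF0 cont=1 payload=0x70=112: acc |= 112<<7 -> acc=14432 shift=14
  byte[14]=0x8A cont=1 payload=0x0A=10: acc |= 10<<14 -> acc=178272 shift=21
  byte[15]=0x10 cont=0 payload=0x10=16: acc |= 16<<21 -> acc=33732704 shift=28 [end]
Varint 7: bytes[12:16] = E0 F0 8A 10 -> value 33732704 (4 byte(s))

Answer: 5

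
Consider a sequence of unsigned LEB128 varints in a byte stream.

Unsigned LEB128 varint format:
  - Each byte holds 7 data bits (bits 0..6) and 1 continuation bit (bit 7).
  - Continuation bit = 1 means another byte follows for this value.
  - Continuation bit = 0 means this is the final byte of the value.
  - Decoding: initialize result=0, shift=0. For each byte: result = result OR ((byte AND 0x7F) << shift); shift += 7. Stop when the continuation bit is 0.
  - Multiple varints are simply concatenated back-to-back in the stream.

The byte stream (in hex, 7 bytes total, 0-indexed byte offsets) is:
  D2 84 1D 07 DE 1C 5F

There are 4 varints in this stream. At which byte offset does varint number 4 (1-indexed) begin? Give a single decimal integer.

Answer: 6

Derivation:
  byte[0]=0xD2 cont=1 payload=0x52=82: acc |= 82<<0 -> acc=82 shift=7
  byte[1]=0x84 cont=1 payload=0x04=4: acc |= 4<<7 -> acc=594 shift=14
  byte[2]=0x1D cont=0 payload=0x1D=29: acc |= 29<<14 -> acc=475730 shift=21 [end]
Varint 1: bytes[0:3] = D2 84 1D -> value 475730 (3 byte(s))
  byte[3]=0x07 cont=0 payload=0x07=7: acc |= 7<<0 -> acc=7 shift=7 [end]
Varint 2: bytes[3:4] = 07 -> value 7 (1 byte(s))
  byte[4]=0xDE cont=1 payload=0x5E=94: acc |= 94<<0 -> acc=94 shift=7
  byte[5]=0x1C cont=0 payload=0x1C=28: acc |= 28<<7 -> acc=3678 shift=14 [end]
Varint 3: bytes[4:6] = DE 1C -> value 3678 (2 byte(s))
  byte[6]=0x5F cont=0 payload=0x5F=95: acc |= 95<<0 -> acc=95 shift=7 [end]
Varint 4: bytes[6:7] = 5F -> value 95 (1 byte(s))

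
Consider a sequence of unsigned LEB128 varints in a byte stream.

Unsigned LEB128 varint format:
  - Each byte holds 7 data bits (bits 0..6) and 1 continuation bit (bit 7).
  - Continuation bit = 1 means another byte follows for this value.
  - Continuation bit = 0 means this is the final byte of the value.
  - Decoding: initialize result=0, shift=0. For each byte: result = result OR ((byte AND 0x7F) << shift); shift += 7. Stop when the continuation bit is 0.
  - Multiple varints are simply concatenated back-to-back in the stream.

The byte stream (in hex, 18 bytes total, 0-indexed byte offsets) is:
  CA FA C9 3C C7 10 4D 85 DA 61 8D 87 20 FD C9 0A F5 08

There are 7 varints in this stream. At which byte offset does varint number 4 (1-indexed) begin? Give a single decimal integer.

  byte[0]=0xCA cont=1 payload=0x4A=74: acc |= 74<<0 -> acc=74 shift=7
  byte[1]=0xFA cont=1 payload=0x7A=122: acc |= 122<<7 -> acc=15690 shift=14
  byte[2]=0xC9 cont=1 payload=0x49=73: acc |= 73<<14 -> acc=1211722 shift=21
  byte[3]=0x3C cont=0 payload=0x3C=60: acc |= 60<<21 -> acc=127040842 shift=28 [end]
Varint 1: bytes[0:4] = CA FA C9 3C -> value 127040842 (4 byte(s))
  byte[4]=0xC7 cont=1 payload=0x47=71: acc |= 71<<0 -> acc=71 shift=7
  byte[5]=0x10 cont=0 payload=0x10=16: acc |= 16<<7 -> acc=2119 shift=14 [end]
Varint 2: bytes[4:6] = C7 10 -> value 2119 (2 byte(s))
  byte[6]=0x4D cont=0 payload=0x4D=77: acc |= 77<<0 -> acc=77 shift=7 [end]
Varint 3: bytes[6:7] = 4D -> value 77 (1 byte(s))
  byte[7]=0x85 cont=1 payload=0x05=5: acc |= 5<<0 -> acc=5 shift=7
  byte[8]=0xDA cont=1 payload=0x5A=90: acc |= 90<<7 -> acc=11525 shift=14
  byte[9]=0x61 cont=0 payload=0x61=97: acc |= 97<<14 -> acc=1600773 shift=21 [end]
Varint 4: bytes[7:10] = 85 DA 61 -> value 1600773 (3 byte(s))
  byte[10]=0x8D cont=1 payload=0x0D=13: acc |= 13<<0 -> acc=13 shift=7
  byte[11]=0x87 cont=1 payload=0x07=7: acc |= 7<<7 -> acc=909 shift=14
  byte[12]=0x20 cont=0 payload=0x20=32: acc |= 32<<14 -> acc=525197 shift=21 [end]
Varint 5: bytes[10:13] = 8D 87 20 -> value 525197 (3 byte(s))
  byte[13]=0xFD cont=1 payload=0x7D=125: acc |= 125<<0 -> acc=125 shift=7
  byte[14]=0xC9 cont=1 payload=0x49=73: acc |= 73<<7 -> acc=9469 shift=14
  byte[15]=0x0A cont=0 payload=0x0A=10: acc |= 10<<14 -> acc=173309 shift=21 [end]
Varint 6: bytes[13:16] = FD C9 0A -> value 173309 (3 byte(s))
  byte[16]=0xF5 cont=1 payload=0x75=117: acc |= 117<<0 -> acc=117 shift=7
  byte[17]=0x08 cont=0 payload=0x08=8: acc |= 8<<7 -> acc=1141 shift=14 [end]
Varint 7: bytes[16:18] = F5 08 -> value 1141 (2 byte(s))

Answer: 7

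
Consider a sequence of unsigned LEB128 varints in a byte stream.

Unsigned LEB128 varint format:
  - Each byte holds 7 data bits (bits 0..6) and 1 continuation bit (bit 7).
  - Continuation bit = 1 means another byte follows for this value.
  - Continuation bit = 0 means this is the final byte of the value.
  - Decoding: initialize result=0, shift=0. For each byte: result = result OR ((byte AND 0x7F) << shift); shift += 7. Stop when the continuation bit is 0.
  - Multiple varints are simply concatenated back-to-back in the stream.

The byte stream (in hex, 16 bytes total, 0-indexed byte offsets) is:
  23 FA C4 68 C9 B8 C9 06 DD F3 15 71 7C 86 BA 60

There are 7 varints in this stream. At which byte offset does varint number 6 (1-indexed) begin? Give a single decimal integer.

Answer: 12

Derivation:
  byte[0]=0x23 cont=0 payload=0x23=35: acc |= 35<<0 -> acc=35 shift=7 [end]
Varint 1: bytes[0:1] = 23 -> value 35 (1 byte(s))
  byte[1]=0xFA cont=1 payload=0x7A=122: acc |= 122<<0 -> acc=122 shift=7
  byte[2]=0xC4 cont=1 payload=0x44=68: acc |= 68<<7 -> acc=8826 shift=14
  byte[3]=0x68 cont=0 payload=0x68=104: acc |= 104<<14 -> acc=1712762 shift=21 [end]
Varint 2: bytes[1:4] = FA C4 68 -> value 1712762 (3 byte(s))
  byte[4]=0xC9 cont=1 payload=0x49=73: acc |= 73<<0 -> acc=73 shift=7
  byte[5]=0xB8 cont=1 payload=0x38=56: acc |= 56<<7 -> acc=7241 shift=14
  byte[6]=0xC9 cont=1 payload=0x49=73: acc |= 73<<14 -> acc=1203273 shift=21
  byte[7]=0x06 cont=0 payload=0x06=6: acc |= 6<<21 -> acc=13786185 shift=28 [end]
Varint 3: bytes[4:8] = C9 B8 C9 06 -> value 13786185 (4 byte(s))
  byte[8]=0xDD cont=1 payload=0x5D=93: acc |= 93<<0 -> acc=93 shift=7
  byte[9]=0xF3 cont=1 payload=0x73=115: acc |= 115<<7 -> acc=14813 shift=14
  byte[10]=0x15 cont=0 payload=0x15=21: acc |= 21<<14 -> acc=358877 shift=21 [end]
Varint 4: bytes[8:11] = DD F3 15 -> value 358877 (3 byte(s))
  byte[11]=0x71 cont=0 payload=0x71=113: acc |= 113<<0 -> acc=113 shift=7 [end]
Varint 5: bytes[11:12] = 71 -> value 113 (1 byte(s))
  byte[12]=0x7C cont=0 payload=0x7C=124: acc |= 124<<0 -> acc=124 shift=7 [end]
Varint 6: bytes[12:13] = 7C -> value 124 (1 byte(s))
  byte[13]=0x86 cont=1 payload=0x06=6: acc |= 6<<0 -> acc=6 shift=7
  byte[14]=0xBA cont=1 payload=0x3A=58: acc |= 58<<7 -> acc=7430 shift=14
  byte[15]=0x60 cont=0 payload=0x60=96: acc |= 96<<14 -> acc=1580294 shift=21 [end]
Varint 7: bytes[13:16] = 86 BA 60 -> value 1580294 (3 byte(s))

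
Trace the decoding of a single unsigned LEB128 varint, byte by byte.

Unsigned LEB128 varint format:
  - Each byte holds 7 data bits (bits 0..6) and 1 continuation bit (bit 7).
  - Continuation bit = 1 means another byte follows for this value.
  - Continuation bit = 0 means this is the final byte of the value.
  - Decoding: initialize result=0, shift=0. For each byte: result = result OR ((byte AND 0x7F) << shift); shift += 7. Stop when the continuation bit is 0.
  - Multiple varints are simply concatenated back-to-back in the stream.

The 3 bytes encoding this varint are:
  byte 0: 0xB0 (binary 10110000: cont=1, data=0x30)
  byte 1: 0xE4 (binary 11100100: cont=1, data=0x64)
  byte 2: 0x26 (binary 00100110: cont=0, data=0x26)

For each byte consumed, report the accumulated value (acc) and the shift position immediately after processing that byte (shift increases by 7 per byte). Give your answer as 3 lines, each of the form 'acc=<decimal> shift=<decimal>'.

byte 0=0xB0: payload=0x30=48, contrib = 48<<0 = 48; acc -> 48, shift -> 7
byte 1=0xE4: payload=0x64=100, contrib = 100<<7 = 12800; acc -> 12848, shift -> 14
byte 2=0x26: payload=0x26=38, contrib = 38<<14 = 622592; acc -> 635440, shift -> 21

Answer: acc=48 shift=7
acc=12848 shift=14
acc=635440 shift=21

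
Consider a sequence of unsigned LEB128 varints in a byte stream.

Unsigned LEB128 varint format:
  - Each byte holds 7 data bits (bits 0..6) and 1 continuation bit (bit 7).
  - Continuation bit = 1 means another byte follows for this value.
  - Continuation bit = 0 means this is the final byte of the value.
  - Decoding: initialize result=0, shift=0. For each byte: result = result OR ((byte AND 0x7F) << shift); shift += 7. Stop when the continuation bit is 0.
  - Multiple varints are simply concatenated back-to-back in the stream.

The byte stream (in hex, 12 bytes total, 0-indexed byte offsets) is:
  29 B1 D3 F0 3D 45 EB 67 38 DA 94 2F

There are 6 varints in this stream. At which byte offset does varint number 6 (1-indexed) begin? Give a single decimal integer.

  byte[0]=0x29 cont=0 payload=0x29=41: acc |= 41<<0 -> acc=41 shift=7 [end]
Varint 1: bytes[0:1] = 29 -> value 41 (1 byte(s))
  byte[1]=0xB1 cont=1 payload=0x31=49: acc |= 49<<0 -> acc=49 shift=7
  byte[2]=0xD3 cont=1 payload=0x53=83: acc |= 83<<7 -> acc=10673 shift=14
  byte[3]=0xF0 cont=1 payload=0x70=112: acc |= 112<<14 -> acc=1845681 shift=21
  byte[4]=0x3D cont=0 payload=0x3D=61: acc |= 61<<21 -> acc=129771953 shift=28 [end]
Varint 2: bytes[1:5] = B1 D3 F0 3D -> value 129771953 (4 byte(s))
  byte[5]=0x45 cont=0 payload=0x45=69: acc |= 69<<0 -> acc=69 shift=7 [end]
Varint 3: bytes[5:6] = 45 -> value 69 (1 byte(s))
  byte[6]=0xEB cont=1 payload=0x6B=107: acc |= 107<<0 -> acc=107 shift=7
  byte[7]=0x67 cont=0 payload=0x67=103: acc |= 103<<7 -> acc=13291 shift=14 [end]
Varint 4: bytes[6:8] = EB 67 -> value 13291 (2 byte(s))
  byte[8]=0x38 cont=0 payload=0x38=56: acc |= 56<<0 -> acc=56 shift=7 [end]
Varint 5: bytes[8:9] = 38 -> value 56 (1 byte(s))
  byte[9]=0xDA cont=1 payload=0x5A=90: acc |= 90<<0 -> acc=90 shift=7
  byte[10]=0x94 cont=1 payload=0x14=20: acc |= 20<<7 -> acc=2650 shift=14
  byte[11]=0x2F cont=0 payload=0x2F=47: acc |= 47<<14 -> acc=772698 shift=21 [end]
Varint 6: bytes[9:12] = DA 94 2F -> value 772698 (3 byte(s))

Answer: 9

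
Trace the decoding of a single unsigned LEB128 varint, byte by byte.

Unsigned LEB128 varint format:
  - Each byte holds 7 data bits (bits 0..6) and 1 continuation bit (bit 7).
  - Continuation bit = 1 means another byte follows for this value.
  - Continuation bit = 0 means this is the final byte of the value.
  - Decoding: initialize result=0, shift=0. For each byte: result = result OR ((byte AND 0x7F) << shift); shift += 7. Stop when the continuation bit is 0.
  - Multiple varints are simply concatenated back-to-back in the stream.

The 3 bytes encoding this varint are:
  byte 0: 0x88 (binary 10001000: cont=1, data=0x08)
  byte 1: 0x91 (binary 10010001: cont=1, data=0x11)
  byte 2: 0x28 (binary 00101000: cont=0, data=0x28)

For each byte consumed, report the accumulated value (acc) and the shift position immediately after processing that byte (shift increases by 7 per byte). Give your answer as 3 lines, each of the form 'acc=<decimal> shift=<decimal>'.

Answer: acc=8 shift=7
acc=2184 shift=14
acc=657544 shift=21

Derivation:
byte 0=0x88: payload=0x08=8, contrib = 8<<0 = 8; acc -> 8, shift -> 7
byte 1=0x91: payload=0x11=17, contrib = 17<<7 = 2176; acc -> 2184, shift -> 14
byte 2=0x28: payload=0x28=40, contrib = 40<<14 = 655360; acc -> 657544, shift -> 21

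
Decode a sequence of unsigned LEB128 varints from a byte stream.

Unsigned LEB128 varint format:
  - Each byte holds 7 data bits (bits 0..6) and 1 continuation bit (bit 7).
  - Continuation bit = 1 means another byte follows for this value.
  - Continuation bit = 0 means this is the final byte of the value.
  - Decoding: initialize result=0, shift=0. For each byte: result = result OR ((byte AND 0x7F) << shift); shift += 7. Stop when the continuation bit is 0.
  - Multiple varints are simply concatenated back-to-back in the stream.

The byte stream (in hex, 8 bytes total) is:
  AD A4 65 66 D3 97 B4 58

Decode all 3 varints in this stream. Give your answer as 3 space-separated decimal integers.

  byte[0]=0xAD cont=1 payload=0x2D=45: acc |= 45<<0 -> acc=45 shift=7
  byte[1]=0xA4 cont=1 payload=0x24=36: acc |= 36<<7 -> acc=4653 shift=14
  byte[2]=0x65 cont=0 payload=0x65=101: acc |= 101<<14 -> acc=1659437 shift=21 [end]
Varint 1: bytes[0:3] = AD A4 65 -> value 1659437 (3 byte(s))
  byte[3]=0x66 cont=0 payload=0x66=102: acc |= 102<<0 -> acc=102 shift=7 [end]
Varint 2: bytes[3:4] = 66 -> value 102 (1 byte(s))
  byte[4]=0xD3 cont=1 payload=0x53=83: acc |= 83<<0 -> acc=83 shift=7
  byte[5]=0x97 cont=1 payload=0x17=23: acc |= 23<<7 -> acc=3027 shift=14
  byte[6]=0xB4 cont=1 payload=0x34=52: acc |= 52<<14 -> acc=854995 shift=21
  byte[7]=0x58 cont=0 payload=0x58=88: acc |= 88<<21 -> acc=185404371 shift=28 [end]
Varint 3: bytes[4:8] = D3 97 B4 58 -> value 185404371 (4 byte(s))

Answer: 1659437 102 185404371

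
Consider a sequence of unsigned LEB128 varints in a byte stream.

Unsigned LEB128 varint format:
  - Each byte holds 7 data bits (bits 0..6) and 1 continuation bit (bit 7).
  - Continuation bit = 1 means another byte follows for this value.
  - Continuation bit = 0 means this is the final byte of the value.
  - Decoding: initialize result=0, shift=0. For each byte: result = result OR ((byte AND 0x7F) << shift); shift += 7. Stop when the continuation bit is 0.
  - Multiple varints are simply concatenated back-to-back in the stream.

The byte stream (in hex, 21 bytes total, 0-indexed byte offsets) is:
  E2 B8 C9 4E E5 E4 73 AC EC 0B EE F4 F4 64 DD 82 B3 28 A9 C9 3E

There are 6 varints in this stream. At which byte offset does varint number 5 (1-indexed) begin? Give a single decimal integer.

  byte[0]=0xE2 cont=1 payload=0x62=98: acc |= 98<<0 -> acc=98 shift=7
  byte[1]=0xB8 cont=1 payload=0x38=56: acc |= 56<<7 -> acc=7266 shift=14
  byte[2]=0xC9 cont=1 payload=0x49=73: acc |= 73<<14 -> acc=1203298 shift=21
  byte[3]=0x4E cont=0 payload=0x4E=78: acc |= 78<<21 -> acc=164781154 shift=28 [end]
Varint 1: bytes[0:4] = E2 B8 C9 4E -> value 164781154 (4 byte(s))
  byte[4]=0xE5 cont=1 payload=0x65=101: acc |= 101<<0 -> acc=101 shift=7
  byte[5]=0xE4 cont=1 payload=0x64=100: acc |= 100<<7 -> acc=12901 shift=14
  byte[6]=0x73 cont=0 payload=0x73=115: acc |= 115<<14 -> acc=1897061 shift=21 [end]
Varint 2: bytes[4:7] = E5 E4 73 -> value 1897061 (3 byte(s))
  byte[7]=0xAC cont=1 payload=0x2C=44: acc |= 44<<0 -> acc=44 shift=7
  byte[8]=0xEC cont=1 payload=0x6C=108: acc |= 108<<7 -> acc=13868 shift=14
  byte[9]=0x0B cont=0 payload=0x0B=11: acc |= 11<<14 -> acc=194092 shift=21 [end]
Varint 3: bytes[7:10] = AC EC 0B -> value 194092 (3 byte(s))
  byte[10]=0xEE cont=1 payload=0x6E=110: acc |= 110<<0 -> acc=110 shift=7
  byte[11]=0xF4 cont=1 payload=0x74=116: acc |= 116<<7 -> acc=14958 shift=14
  byte[12]=0xF4 cont=1 payload=0x74=116: acc |= 116<<14 -> acc=1915502 shift=21
  byte[13]=0x64 cont=0 payload=0x64=100: acc |= 100<<21 -> acc=211630702 shift=28 [end]
Varint 4: bytes[10:14] = EE F4 F4 64 -> value 211630702 (4 byte(s))
  byte[14]=0xDD cont=1 payload=0x5D=93: acc |= 93<<0 -> acc=93 shift=7
  byte[15]=0x82 cont=1 payload=0x02=2: acc |= 2<<7 -> acc=349 shift=14
  byte[16]=0xB3 cont=1 payload=0x33=51: acc |= 51<<14 -> acc=835933 shift=21
  byte[17]=0x28 cont=0 payload=0x28=40: acc |= 40<<21 -> acc=84722013 shift=28 [end]
Varint 5: bytes[14:18] = DD 82 B3 28 -> value 84722013 (4 byte(s))
  byte[18]=0xA9 cont=1 payload=0x29=41: acc |= 41<<0 -> acc=41 shift=7
  byte[19]=0xC9 cont=1 payload=0x49=73: acc |= 73<<7 -> acc=9385 shift=14
  byte[20]=0x3E cont=0 payload=0x3E=62: acc |= 62<<14 -> acc=1025193 shift=21 [end]
Varint 6: bytes[18:21] = A9 C9 3E -> value 1025193 (3 byte(s))

Answer: 14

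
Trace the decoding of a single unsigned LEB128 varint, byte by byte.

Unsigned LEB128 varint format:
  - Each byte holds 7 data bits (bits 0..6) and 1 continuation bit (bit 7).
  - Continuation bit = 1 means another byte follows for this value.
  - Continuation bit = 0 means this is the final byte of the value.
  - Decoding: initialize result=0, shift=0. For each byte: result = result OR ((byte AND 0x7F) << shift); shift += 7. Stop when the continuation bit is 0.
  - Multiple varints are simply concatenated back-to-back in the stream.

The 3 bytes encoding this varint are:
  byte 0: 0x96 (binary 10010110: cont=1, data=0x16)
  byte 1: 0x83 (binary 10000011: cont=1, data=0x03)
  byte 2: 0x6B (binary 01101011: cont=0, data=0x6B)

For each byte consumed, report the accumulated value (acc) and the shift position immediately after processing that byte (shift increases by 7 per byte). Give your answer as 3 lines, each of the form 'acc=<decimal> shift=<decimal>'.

byte 0=0x96: payload=0x16=22, contrib = 22<<0 = 22; acc -> 22, shift -> 7
byte 1=0x83: payload=0x03=3, contrib = 3<<7 = 384; acc -> 406, shift -> 14
byte 2=0x6B: payload=0x6B=107, contrib = 107<<14 = 1753088; acc -> 1753494, shift -> 21

Answer: acc=22 shift=7
acc=406 shift=14
acc=1753494 shift=21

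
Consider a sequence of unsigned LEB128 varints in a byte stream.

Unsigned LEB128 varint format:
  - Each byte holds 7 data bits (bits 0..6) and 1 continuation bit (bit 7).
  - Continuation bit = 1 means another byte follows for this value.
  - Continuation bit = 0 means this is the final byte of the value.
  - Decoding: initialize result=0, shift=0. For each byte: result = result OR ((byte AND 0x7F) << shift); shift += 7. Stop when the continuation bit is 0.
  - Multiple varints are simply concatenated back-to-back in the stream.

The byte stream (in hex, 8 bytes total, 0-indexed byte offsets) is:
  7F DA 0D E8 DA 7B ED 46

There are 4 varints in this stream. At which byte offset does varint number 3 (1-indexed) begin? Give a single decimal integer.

  byte[0]=0x7F cont=0 payload=0x7F=127: acc |= 127<<0 -> acc=127 shift=7 [end]
Varint 1: bytes[0:1] = 7F -> value 127 (1 byte(s))
  byte[1]=0xDA cont=1 payload=0x5A=90: acc |= 90<<0 -> acc=90 shift=7
  byte[2]=0x0D cont=0 payload=0x0D=13: acc |= 13<<7 -> acc=1754 shift=14 [end]
Varint 2: bytes[1:3] = DA 0D -> value 1754 (2 byte(s))
  byte[3]=0xE8 cont=1 payload=0x68=104: acc |= 104<<0 -> acc=104 shift=7
  byte[4]=0xDA cont=1 payload=0x5A=90: acc |= 90<<7 -> acc=11624 shift=14
  byte[5]=0x7B cont=0 payload=0x7B=123: acc |= 123<<14 -> acc=2026856 shift=21 [end]
Varint 3: bytes[3:6] = E8 DA 7B -> value 2026856 (3 byte(s))
  byte[6]=0xED cont=1 payload=0x6D=109: acc |= 109<<0 -> acc=109 shift=7
  byte[7]=0x46 cont=0 payload=0x46=70: acc |= 70<<7 -> acc=9069 shift=14 [end]
Varint 4: bytes[6:8] = ED 46 -> value 9069 (2 byte(s))

Answer: 3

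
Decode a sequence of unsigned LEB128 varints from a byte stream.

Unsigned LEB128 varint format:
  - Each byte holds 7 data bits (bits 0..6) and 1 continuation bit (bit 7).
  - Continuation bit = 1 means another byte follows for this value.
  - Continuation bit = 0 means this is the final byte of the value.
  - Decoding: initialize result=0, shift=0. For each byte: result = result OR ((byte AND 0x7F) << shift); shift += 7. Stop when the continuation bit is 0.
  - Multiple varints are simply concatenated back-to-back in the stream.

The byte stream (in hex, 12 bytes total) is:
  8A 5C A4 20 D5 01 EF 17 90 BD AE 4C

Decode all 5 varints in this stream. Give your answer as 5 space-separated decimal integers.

Answer: 11786 4132 213 3055 160145040

Derivation:
  byte[0]=0x8A cont=1 payload=0x0A=10: acc |= 10<<0 -> acc=10 shift=7
  byte[1]=0x5C cont=0 payload=0x5C=92: acc |= 92<<7 -> acc=11786 shift=14 [end]
Varint 1: bytes[0:2] = 8A 5C -> value 11786 (2 byte(s))
  byte[2]=0xA4 cont=1 payload=0x24=36: acc |= 36<<0 -> acc=36 shift=7
  byte[3]=0x20 cont=0 payload=0x20=32: acc |= 32<<7 -> acc=4132 shift=14 [end]
Varint 2: bytes[2:4] = A4 20 -> value 4132 (2 byte(s))
  byte[4]=0xD5 cont=1 payload=0x55=85: acc |= 85<<0 -> acc=85 shift=7
  byte[5]=0x01 cont=0 payload=0x01=1: acc |= 1<<7 -> acc=213 shift=14 [end]
Varint 3: bytes[4:6] = D5 01 -> value 213 (2 byte(s))
  byte[6]=0xEF cont=1 payload=0x6F=111: acc |= 111<<0 -> acc=111 shift=7
  byte[7]=0x17 cont=0 payload=0x17=23: acc |= 23<<7 -> acc=3055 shift=14 [end]
Varint 4: bytes[6:8] = EF 17 -> value 3055 (2 byte(s))
  byte[8]=0x90 cont=1 payload=0x10=16: acc |= 16<<0 -> acc=16 shift=7
  byte[9]=0xBD cont=1 payload=0x3D=61: acc |= 61<<7 -> acc=7824 shift=14
  byte[10]=0xAE cont=1 payload=0x2E=46: acc |= 46<<14 -> acc=761488 shift=21
  byte[11]=0x4C cont=0 payload=0x4C=76: acc |= 76<<21 -> acc=160145040 shift=28 [end]
Varint 5: bytes[8:12] = 90 BD AE 4C -> value 160145040 (4 byte(s))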